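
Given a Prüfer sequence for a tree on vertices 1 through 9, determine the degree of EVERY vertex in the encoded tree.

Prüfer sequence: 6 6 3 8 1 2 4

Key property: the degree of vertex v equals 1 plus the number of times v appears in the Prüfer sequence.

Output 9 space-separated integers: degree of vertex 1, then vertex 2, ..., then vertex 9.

p_1 = 6: count[6] becomes 1
p_2 = 6: count[6] becomes 2
p_3 = 3: count[3] becomes 1
p_4 = 8: count[8] becomes 1
p_5 = 1: count[1] becomes 1
p_6 = 2: count[2] becomes 1
p_7 = 4: count[4] becomes 1
Degrees (1 + count): deg[1]=1+1=2, deg[2]=1+1=2, deg[3]=1+1=2, deg[4]=1+1=2, deg[5]=1+0=1, deg[6]=1+2=3, deg[7]=1+0=1, deg[8]=1+1=2, deg[9]=1+0=1

Answer: 2 2 2 2 1 3 1 2 1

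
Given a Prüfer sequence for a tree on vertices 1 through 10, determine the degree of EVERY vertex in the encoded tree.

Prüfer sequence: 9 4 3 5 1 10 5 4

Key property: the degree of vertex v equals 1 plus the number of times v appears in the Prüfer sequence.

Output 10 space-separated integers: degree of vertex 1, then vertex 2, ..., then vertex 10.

p_1 = 9: count[9] becomes 1
p_2 = 4: count[4] becomes 1
p_3 = 3: count[3] becomes 1
p_4 = 5: count[5] becomes 1
p_5 = 1: count[1] becomes 1
p_6 = 10: count[10] becomes 1
p_7 = 5: count[5] becomes 2
p_8 = 4: count[4] becomes 2
Degrees (1 + count): deg[1]=1+1=2, deg[2]=1+0=1, deg[3]=1+1=2, deg[4]=1+2=3, deg[5]=1+2=3, deg[6]=1+0=1, deg[7]=1+0=1, deg[8]=1+0=1, deg[9]=1+1=2, deg[10]=1+1=2

Answer: 2 1 2 3 3 1 1 1 2 2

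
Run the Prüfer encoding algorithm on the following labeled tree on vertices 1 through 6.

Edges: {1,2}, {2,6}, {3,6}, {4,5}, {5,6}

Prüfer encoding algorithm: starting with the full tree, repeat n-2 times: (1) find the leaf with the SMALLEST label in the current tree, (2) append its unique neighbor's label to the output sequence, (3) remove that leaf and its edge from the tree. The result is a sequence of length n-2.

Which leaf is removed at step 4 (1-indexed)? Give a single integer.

Answer: 4

Derivation:
Step 1: current leaves = {1,3,4}. Remove leaf 1 (neighbor: 2).
Step 2: current leaves = {2,3,4}. Remove leaf 2 (neighbor: 6).
Step 3: current leaves = {3,4}. Remove leaf 3 (neighbor: 6).
Step 4: current leaves = {4,6}. Remove leaf 4 (neighbor: 5).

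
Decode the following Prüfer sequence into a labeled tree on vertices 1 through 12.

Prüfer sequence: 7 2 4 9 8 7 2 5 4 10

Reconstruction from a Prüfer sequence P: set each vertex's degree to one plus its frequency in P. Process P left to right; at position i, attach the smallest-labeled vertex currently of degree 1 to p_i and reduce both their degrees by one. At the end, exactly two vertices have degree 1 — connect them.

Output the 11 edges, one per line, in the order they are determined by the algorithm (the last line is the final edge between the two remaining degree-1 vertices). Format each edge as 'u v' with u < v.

Initial degrees: {1:1, 2:3, 3:1, 4:3, 5:2, 6:1, 7:3, 8:2, 9:2, 10:2, 11:1, 12:1}
Step 1: smallest deg-1 vertex = 1, p_1 = 7. Add edge {1,7}. Now deg[1]=0, deg[7]=2.
Step 2: smallest deg-1 vertex = 3, p_2 = 2. Add edge {2,3}. Now deg[3]=0, deg[2]=2.
Step 3: smallest deg-1 vertex = 6, p_3 = 4. Add edge {4,6}. Now deg[6]=0, deg[4]=2.
Step 4: smallest deg-1 vertex = 11, p_4 = 9. Add edge {9,11}. Now deg[11]=0, deg[9]=1.
Step 5: smallest deg-1 vertex = 9, p_5 = 8. Add edge {8,9}. Now deg[9]=0, deg[8]=1.
Step 6: smallest deg-1 vertex = 8, p_6 = 7. Add edge {7,8}. Now deg[8]=0, deg[7]=1.
Step 7: smallest deg-1 vertex = 7, p_7 = 2. Add edge {2,7}. Now deg[7]=0, deg[2]=1.
Step 8: smallest deg-1 vertex = 2, p_8 = 5. Add edge {2,5}. Now deg[2]=0, deg[5]=1.
Step 9: smallest deg-1 vertex = 5, p_9 = 4. Add edge {4,5}. Now deg[5]=0, deg[4]=1.
Step 10: smallest deg-1 vertex = 4, p_10 = 10. Add edge {4,10}. Now deg[4]=0, deg[10]=1.
Final: two remaining deg-1 vertices are 10, 12. Add edge {10,12}.

Answer: 1 7
2 3
4 6
9 11
8 9
7 8
2 7
2 5
4 5
4 10
10 12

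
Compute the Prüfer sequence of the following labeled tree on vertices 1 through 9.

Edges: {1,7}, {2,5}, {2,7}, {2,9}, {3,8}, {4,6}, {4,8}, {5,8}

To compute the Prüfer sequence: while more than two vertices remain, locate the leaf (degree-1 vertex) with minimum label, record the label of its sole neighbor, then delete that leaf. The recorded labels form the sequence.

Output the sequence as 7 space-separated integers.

Answer: 7 8 4 8 2 5 2

Derivation:
Step 1: leaves = {1,3,6,9}. Remove smallest leaf 1, emit neighbor 7.
Step 2: leaves = {3,6,7,9}. Remove smallest leaf 3, emit neighbor 8.
Step 3: leaves = {6,7,9}. Remove smallest leaf 6, emit neighbor 4.
Step 4: leaves = {4,7,9}. Remove smallest leaf 4, emit neighbor 8.
Step 5: leaves = {7,8,9}. Remove smallest leaf 7, emit neighbor 2.
Step 6: leaves = {8,9}. Remove smallest leaf 8, emit neighbor 5.
Step 7: leaves = {5,9}. Remove smallest leaf 5, emit neighbor 2.
Done: 2 vertices remain (2, 9). Sequence = [7 8 4 8 2 5 2]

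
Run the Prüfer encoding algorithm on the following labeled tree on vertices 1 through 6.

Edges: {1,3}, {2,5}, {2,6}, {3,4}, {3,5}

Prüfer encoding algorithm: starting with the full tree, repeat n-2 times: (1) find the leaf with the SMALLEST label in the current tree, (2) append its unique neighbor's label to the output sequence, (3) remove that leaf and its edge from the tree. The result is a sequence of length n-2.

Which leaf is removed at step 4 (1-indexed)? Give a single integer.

Answer: 5

Derivation:
Step 1: current leaves = {1,4,6}. Remove leaf 1 (neighbor: 3).
Step 2: current leaves = {4,6}. Remove leaf 4 (neighbor: 3).
Step 3: current leaves = {3,6}. Remove leaf 3 (neighbor: 5).
Step 4: current leaves = {5,6}. Remove leaf 5 (neighbor: 2).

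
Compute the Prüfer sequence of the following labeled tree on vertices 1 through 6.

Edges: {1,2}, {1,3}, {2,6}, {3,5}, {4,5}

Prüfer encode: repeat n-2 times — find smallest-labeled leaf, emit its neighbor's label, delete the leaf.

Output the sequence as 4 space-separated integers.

Step 1: leaves = {4,6}. Remove smallest leaf 4, emit neighbor 5.
Step 2: leaves = {5,6}. Remove smallest leaf 5, emit neighbor 3.
Step 3: leaves = {3,6}. Remove smallest leaf 3, emit neighbor 1.
Step 4: leaves = {1,6}. Remove smallest leaf 1, emit neighbor 2.
Done: 2 vertices remain (2, 6). Sequence = [5 3 1 2]

Answer: 5 3 1 2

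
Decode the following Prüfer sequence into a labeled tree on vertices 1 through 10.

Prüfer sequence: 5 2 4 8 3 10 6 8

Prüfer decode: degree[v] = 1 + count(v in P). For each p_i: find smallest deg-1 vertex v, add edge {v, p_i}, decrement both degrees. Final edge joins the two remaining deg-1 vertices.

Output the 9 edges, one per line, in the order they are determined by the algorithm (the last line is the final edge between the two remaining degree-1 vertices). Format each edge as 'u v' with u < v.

Answer: 1 5
2 5
2 4
4 8
3 7
3 10
6 9
6 8
8 10

Derivation:
Initial degrees: {1:1, 2:2, 3:2, 4:2, 5:2, 6:2, 7:1, 8:3, 9:1, 10:2}
Step 1: smallest deg-1 vertex = 1, p_1 = 5. Add edge {1,5}. Now deg[1]=0, deg[5]=1.
Step 2: smallest deg-1 vertex = 5, p_2 = 2. Add edge {2,5}. Now deg[5]=0, deg[2]=1.
Step 3: smallest deg-1 vertex = 2, p_3 = 4. Add edge {2,4}. Now deg[2]=0, deg[4]=1.
Step 4: smallest deg-1 vertex = 4, p_4 = 8. Add edge {4,8}. Now deg[4]=0, deg[8]=2.
Step 5: smallest deg-1 vertex = 7, p_5 = 3. Add edge {3,7}. Now deg[7]=0, deg[3]=1.
Step 6: smallest deg-1 vertex = 3, p_6 = 10. Add edge {3,10}. Now deg[3]=0, deg[10]=1.
Step 7: smallest deg-1 vertex = 9, p_7 = 6. Add edge {6,9}. Now deg[9]=0, deg[6]=1.
Step 8: smallest deg-1 vertex = 6, p_8 = 8. Add edge {6,8}. Now deg[6]=0, deg[8]=1.
Final: two remaining deg-1 vertices are 8, 10. Add edge {8,10}.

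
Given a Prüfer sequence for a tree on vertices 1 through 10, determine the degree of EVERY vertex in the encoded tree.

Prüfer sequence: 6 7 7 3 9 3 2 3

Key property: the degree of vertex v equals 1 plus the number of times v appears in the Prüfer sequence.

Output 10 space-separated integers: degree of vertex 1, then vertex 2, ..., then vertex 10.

Answer: 1 2 4 1 1 2 3 1 2 1

Derivation:
p_1 = 6: count[6] becomes 1
p_2 = 7: count[7] becomes 1
p_3 = 7: count[7] becomes 2
p_4 = 3: count[3] becomes 1
p_5 = 9: count[9] becomes 1
p_6 = 3: count[3] becomes 2
p_7 = 2: count[2] becomes 1
p_8 = 3: count[3] becomes 3
Degrees (1 + count): deg[1]=1+0=1, deg[2]=1+1=2, deg[3]=1+3=4, deg[4]=1+0=1, deg[5]=1+0=1, deg[6]=1+1=2, deg[7]=1+2=3, deg[8]=1+0=1, deg[9]=1+1=2, deg[10]=1+0=1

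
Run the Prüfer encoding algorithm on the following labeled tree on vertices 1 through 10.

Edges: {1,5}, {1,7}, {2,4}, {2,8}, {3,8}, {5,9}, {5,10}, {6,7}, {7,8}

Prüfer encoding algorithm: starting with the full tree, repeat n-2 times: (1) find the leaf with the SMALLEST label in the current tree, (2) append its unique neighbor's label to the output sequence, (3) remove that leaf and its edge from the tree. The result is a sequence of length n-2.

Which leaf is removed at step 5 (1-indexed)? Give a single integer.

Step 1: current leaves = {3,4,6,9,10}. Remove leaf 3 (neighbor: 8).
Step 2: current leaves = {4,6,9,10}. Remove leaf 4 (neighbor: 2).
Step 3: current leaves = {2,6,9,10}. Remove leaf 2 (neighbor: 8).
Step 4: current leaves = {6,8,9,10}. Remove leaf 6 (neighbor: 7).
Step 5: current leaves = {8,9,10}. Remove leaf 8 (neighbor: 7).

Answer: 8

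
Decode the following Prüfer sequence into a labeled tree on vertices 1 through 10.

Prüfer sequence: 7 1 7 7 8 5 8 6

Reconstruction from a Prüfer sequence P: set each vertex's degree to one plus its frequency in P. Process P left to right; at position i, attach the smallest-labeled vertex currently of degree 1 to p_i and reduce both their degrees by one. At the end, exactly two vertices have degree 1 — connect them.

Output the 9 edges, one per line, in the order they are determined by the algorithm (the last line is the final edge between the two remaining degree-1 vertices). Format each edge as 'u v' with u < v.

Answer: 2 7
1 3
1 7
4 7
7 8
5 9
5 8
6 8
6 10

Derivation:
Initial degrees: {1:2, 2:1, 3:1, 4:1, 5:2, 6:2, 7:4, 8:3, 9:1, 10:1}
Step 1: smallest deg-1 vertex = 2, p_1 = 7. Add edge {2,7}. Now deg[2]=0, deg[7]=3.
Step 2: smallest deg-1 vertex = 3, p_2 = 1. Add edge {1,3}. Now deg[3]=0, deg[1]=1.
Step 3: smallest deg-1 vertex = 1, p_3 = 7. Add edge {1,7}. Now deg[1]=0, deg[7]=2.
Step 4: smallest deg-1 vertex = 4, p_4 = 7. Add edge {4,7}. Now deg[4]=0, deg[7]=1.
Step 5: smallest deg-1 vertex = 7, p_5 = 8. Add edge {7,8}. Now deg[7]=0, deg[8]=2.
Step 6: smallest deg-1 vertex = 9, p_6 = 5. Add edge {5,9}. Now deg[9]=0, deg[5]=1.
Step 7: smallest deg-1 vertex = 5, p_7 = 8. Add edge {5,8}. Now deg[5]=0, deg[8]=1.
Step 8: smallest deg-1 vertex = 8, p_8 = 6. Add edge {6,8}. Now deg[8]=0, deg[6]=1.
Final: two remaining deg-1 vertices are 6, 10. Add edge {6,10}.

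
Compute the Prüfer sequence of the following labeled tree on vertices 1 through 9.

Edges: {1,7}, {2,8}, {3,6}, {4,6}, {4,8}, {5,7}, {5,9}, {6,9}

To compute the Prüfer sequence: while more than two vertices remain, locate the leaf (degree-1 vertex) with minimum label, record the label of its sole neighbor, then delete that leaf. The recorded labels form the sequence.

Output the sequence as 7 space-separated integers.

Step 1: leaves = {1,2,3}. Remove smallest leaf 1, emit neighbor 7.
Step 2: leaves = {2,3,7}. Remove smallest leaf 2, emit neighbor 8.
Step 3: leaves = {3,7,8}. Remove smallest leaf 3, emit neighbor 6.
Step 4: leaves = {7,8}. Remove smallest leaf 7, emit neighbor 5.
Step 5: leaves = {5,8}. Remove smallest leaf 5, emit neighbor 9.
Step 6: leaves = {8,9}. Remove smallest leaf 8, emit neighbor 4.
Step 7: leaves = {4,9}. Remove smallest leaf 4, emit neighbor 6.
Done: 2 vertices remain (6, 9). Sequence = [7 8 6 5 9 4 6]

Answer: 7 8 6 5 9 4 6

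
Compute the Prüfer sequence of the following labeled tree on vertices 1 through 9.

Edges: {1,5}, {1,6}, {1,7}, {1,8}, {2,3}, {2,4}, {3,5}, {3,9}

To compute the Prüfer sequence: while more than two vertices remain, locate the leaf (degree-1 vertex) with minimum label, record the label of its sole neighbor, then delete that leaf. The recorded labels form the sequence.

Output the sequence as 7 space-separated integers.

Step 1: leaves = {4,6,7,8,9}. Remove smallest leaf 4, emit neighbor 2.
Step 2: leaves = {2,6,7,8,9}. Remove smallest leaf 2, emit neighbor 3.
Step 3: leaves = {6,7,8,9}. Remove smallest leaf 6, emit neighbor 1.
Step 4: leaves = {7,8,9}. Remove smallest leaf 7, emit neighbor 1.
Step 5: leaves = {8,9}. Remove smallest leaf 8, emit neighbor 1.
Step 6: leaves = {1,9}. Remove smallest leaf 1, emit neighbor 5.
Step 7: leaves = {5,9}. Remove smallest leaf 5, emit neighbor 3.
Done: 2 vertices remain (3, 9). Sequence = [2 3 1 1 1 5 3]

Answer: 2 3 1 1 1 5 3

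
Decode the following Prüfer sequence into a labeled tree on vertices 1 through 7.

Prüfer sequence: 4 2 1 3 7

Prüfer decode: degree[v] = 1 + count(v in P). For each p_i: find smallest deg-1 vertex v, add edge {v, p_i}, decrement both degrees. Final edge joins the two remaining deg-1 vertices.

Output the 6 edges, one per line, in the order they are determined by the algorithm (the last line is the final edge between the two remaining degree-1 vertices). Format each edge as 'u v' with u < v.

Initial degrees: {1:2, 2:2, 3:2, 4:2, 5:1, 6:1, 7:2}
Step 1: smallest deg-1 vertex = 5, p_1 = 4. Add edge {4,5}. Now deg[5]=0, deg[4]=1.
Step 2: smallest deg-1 vertex = 4, p_2 = 2. Add edge {2,4}. Now deg[4]=0, deg[2]=1.
Step 3: smallest deg-1 vertex = 2, p_3 = 1. Add edge {1,2}. Now deg[2]=0, deg[1]=1.
Step 4: smallest deg-1 vertex = 1, p_4 = 3. Add edge {1,3}. Now deg[1]=0, deg[3]=1.
Step 5: smallest deg-1 vertex = 3, p_5 = 7. Add edge {3,7}. Now deg[3]=0, deg[7]=1.
Final: two remaining deg-1 vertices are 6, 7. Add edge {6,7}.

Answer: 4 5
2 4
1 2
1 3
3 7
6 7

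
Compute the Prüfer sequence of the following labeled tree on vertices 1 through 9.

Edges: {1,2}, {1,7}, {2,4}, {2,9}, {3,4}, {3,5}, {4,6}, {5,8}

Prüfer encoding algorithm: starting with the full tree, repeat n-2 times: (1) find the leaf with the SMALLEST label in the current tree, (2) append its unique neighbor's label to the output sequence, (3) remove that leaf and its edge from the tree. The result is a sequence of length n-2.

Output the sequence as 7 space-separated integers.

Answer: 4 1 2 5 3 4 2

Derivation:
Step 1: leaves = {6,7,8,9}. Remove smallest leaf 6, emit neighbor 4.
Step 2: leaves = {7,8,9}. Remove smallest leaf 7, emit neighbor 1.
Step 3: leaves = {1,8,9}. Remove smallest leaf 1, emit neighbor 2.
Step 4: leaves = {8,9}. Remove smallest leaf 8, emit neighbor 5.
Step 5: leaves = {5,9}. Remove smallest leaf 5, emit neighbor 3.
Step 6: leaves = {3,9}. Remove smallest leaf 3, emit neighbor 4.
Step 7: leaves = {4,9}. Remove smallest leaf 4, emit neighbor 2.
Done: 2 vertices remain (2, 9). Sequence = [4 1 2 5 3 4 2]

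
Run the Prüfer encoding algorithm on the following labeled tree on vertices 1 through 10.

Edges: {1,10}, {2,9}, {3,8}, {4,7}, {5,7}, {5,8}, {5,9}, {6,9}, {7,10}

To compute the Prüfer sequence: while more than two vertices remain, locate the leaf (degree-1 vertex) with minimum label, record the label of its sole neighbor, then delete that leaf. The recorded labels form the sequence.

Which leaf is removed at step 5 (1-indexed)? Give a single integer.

Answer: 6

Derivation:
Step 1: current leaves = {1,2,3,4,6}. Remove leaf 1 (neighbor: 10).
Step 2: current leaves = {2,3,4,6,10}. Remove leaf 2 (neighbor: 9).
Step 3: current leaves = {3,4,6,10}. Remove leaf 3 (neighbor: 8).
Step 4: current leaves = {4,6,8,10}. Remove leaf 4 (neighbor: 7).
Step 5: current leaves = {6,8,10}. Remove leaf 6 (neighbor: 9).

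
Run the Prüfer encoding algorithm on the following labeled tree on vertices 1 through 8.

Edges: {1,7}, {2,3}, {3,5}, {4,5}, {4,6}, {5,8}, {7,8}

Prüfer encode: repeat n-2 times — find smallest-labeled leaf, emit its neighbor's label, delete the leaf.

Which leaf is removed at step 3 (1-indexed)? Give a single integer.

Step 1: current leaves = {1,2,6}. Remove leaf 1 (neighbor: 7).
Step 2: current leaves = {2,6,7}. Remove leaf 2 (neighbor: 3).
Step 3: current leaves = {3,6,7}. Remove leaf 3 (neighbor: 5).

Answer: 3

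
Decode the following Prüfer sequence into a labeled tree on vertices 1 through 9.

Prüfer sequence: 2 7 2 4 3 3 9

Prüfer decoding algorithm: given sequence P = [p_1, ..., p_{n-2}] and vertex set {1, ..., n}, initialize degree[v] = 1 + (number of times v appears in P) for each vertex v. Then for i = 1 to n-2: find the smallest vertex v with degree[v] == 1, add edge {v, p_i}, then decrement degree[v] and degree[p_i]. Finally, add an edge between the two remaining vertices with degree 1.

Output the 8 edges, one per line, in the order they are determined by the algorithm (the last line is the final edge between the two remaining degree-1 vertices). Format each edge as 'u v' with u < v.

Answer: 1 2
5 7
2 6
2 4
3 4
3 7
3 9
8 9

Derivation:
Initial degrees: {1:1, 2:3, 3:3, 4:2, 5:1, 6:1, 7:2, 8:1, 9:2}
Step 1: smallest deg-1 vertex = 1, p_1 = 2. Add edge {1,2}. Now deg[1]=0, deg[2]=2.
Step 2: smallest deg-1 vertex = 5, p_2 = 7. Add edge {5,7}. Now deg[5]=0, deg[7]=1.
Step 3: smallest deg-1 vertex = 6, p_3 = 2. Add edge {2,6}. Now deg[6]=0, deg[2]=1.
Step 4: smallest deg-1 vertex = 2, p_4 = 4. Add edge {2,4}. Now deg[2]=0, deg[4]=1.
Step 5: smallest deg-1 vertex = 4, p_5 = 3. Add edge {3,4}. Now deg[4]=0, deg[3]=2.
Step 6: smallest deg-1 vertex = 7, p_6 = 3. Add edge {3,7}. Now deg[7]=0, deg[3]=1.
Step 7: smallest deg-1 vertex = 3, p_7 = 9. Add edge {3,9}. Now deg[3]=0, deg[9]=1.
Final: two remaining deg-1 vertices are 8, 9. Add edge {8,9}.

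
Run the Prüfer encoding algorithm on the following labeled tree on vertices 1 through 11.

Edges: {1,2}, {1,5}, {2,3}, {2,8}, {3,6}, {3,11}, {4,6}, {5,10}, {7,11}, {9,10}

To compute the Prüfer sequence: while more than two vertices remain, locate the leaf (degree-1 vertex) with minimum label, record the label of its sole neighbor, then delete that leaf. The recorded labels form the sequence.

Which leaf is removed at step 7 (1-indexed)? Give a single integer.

Step 1: current leaves = {4,7,8,9}. Remove leaf 4 (neighbor: 6).
Step 2: current leaves = {6,7,8,9}. Remove leaf 6 (neighbor: 3).
Step 3: current leaves = {7,8,9}. Remove leaf 7 (neighbor: 11).
Step 4: current leaves = {8,9,11}. Remove leaf 8 (neighbor: 2).
Step 5: current leaves = {9,11}. Remove leaf 9 (neighbor: 10).
Step 6: current leaves = {10,11}. Remove leaf 10 (neighbor: 5).
Step 7: current leaves = {5,11}. Remove leaf 5 (neighbor: 1).

Answer: 5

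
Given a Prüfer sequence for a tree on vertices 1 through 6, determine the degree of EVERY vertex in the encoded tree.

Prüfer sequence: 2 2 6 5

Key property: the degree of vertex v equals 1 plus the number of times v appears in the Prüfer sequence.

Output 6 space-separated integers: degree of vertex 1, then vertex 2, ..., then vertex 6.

p_1 = 2: count[2] becomes 1
p_2 = 2: count[2] becomes 2
p_3 = 6: count[6] becomes 1
p_4 = 5: count[5] becomes 1
Degrees (1 + count): deg[1]=1+0=1, deg[2]=1+2=3, deg[3]=1+0=1, deg[4]=1+0=1, deg[5]=1+1=2, deg[6]=1+1=2

Answer: 1 3 1 1 2 2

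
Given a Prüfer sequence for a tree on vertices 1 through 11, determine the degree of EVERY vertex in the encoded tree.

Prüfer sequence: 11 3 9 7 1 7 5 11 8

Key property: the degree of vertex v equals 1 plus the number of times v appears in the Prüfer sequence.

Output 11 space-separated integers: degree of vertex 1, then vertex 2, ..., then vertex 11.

Answer: 2 1 2 1 2 1 3 2 2 1 3

Derivation:
p_1 = 11: count[11] becomes 1
p_2 = 3: count[3] becomes 1
p_3 = 9: count[9] becomes 1
p_4 = 7: count[7] becomes 1
p_5 = 1: count[1] becomes 1
p_6 = 7: count[7] becomes 2
p_7 = 5: count[5] becomes 1
p_8 = 11: count[11] becomes 2
p_9 = 8: count[8] becomes 1
Degrees (1 + count): deg[1]=1+1=2, deg[2]=1+0=1, deg[3]=1+1=2, deg[4]=1+0=1, deg[5]=1+1=2, deg[6]=1+0=1, deg[7]=1+2=3, deg[8]=1+1=2, deg[9]=1+1=2, deg[10]=1+0=1, deg[11]=1+2=3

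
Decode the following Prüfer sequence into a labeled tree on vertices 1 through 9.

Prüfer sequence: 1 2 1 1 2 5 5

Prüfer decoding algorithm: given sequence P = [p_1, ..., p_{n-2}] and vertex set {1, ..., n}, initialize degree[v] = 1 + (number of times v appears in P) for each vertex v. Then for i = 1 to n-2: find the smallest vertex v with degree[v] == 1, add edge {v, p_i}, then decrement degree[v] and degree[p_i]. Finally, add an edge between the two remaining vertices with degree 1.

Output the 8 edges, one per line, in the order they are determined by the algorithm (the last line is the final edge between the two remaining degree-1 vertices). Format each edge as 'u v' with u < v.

Answer: 1 3
2 4
1 6
1 7
1 2
2 5
5 8
5 9

Derivation:
Initial degrees: {1:4, 2:3, 3:1, 4:1, 5:3, 6:1, 7:1, 8:1, 9:1}
Step 1: smallest deg-1 vertex = 3, p_1 = 1. Add edge {1,3}. Now deg[3]=0, deg[1]=3.
Step 2: smallest deg-1 vertex = 4, p_2 = 2. Add edge {2,4}. Now deg[4]=0, deg[2]=2.
Step 3: smallest deg-1 vertex = 6, p_3 = 1. Add edge {1,6}. Now deg[6]=0, deg[1]=2.
Step 4: smallest deg-1 vertex = 7, p_4 = 1. Add edge {1,7}. Now deg[7]=0, deg[1]=1.
Step 5: smallest deg-1 vertex = 1, p_5 = 2. Add edge {1,2}. Now deg[1]=0, deg[2]=1.
Step 6: smallest deg-1 vertex = 2, p_6 = 5. Add edge {2,5}. Now deg[2]=0, deg[5]=2.
Step 7: smallest deg-1 vertex = 8, p_7 = 5. Add edge {5,8}. Now deg[8]=0, deg[5]=1.
Final: two remaining deg-1 vertices are 5, 9. Add edge {5,9}.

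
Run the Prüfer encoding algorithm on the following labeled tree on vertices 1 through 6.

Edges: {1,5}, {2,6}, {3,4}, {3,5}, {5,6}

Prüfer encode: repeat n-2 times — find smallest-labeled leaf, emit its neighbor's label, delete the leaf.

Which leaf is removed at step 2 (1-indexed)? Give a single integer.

Step 1: current leaves = {1,2,4}. Remove leaf 1 (neighbor: 5).
Step 2: current leaves = {2,4}. Remove leaf 2 (neighbor: 6).

Answer: 2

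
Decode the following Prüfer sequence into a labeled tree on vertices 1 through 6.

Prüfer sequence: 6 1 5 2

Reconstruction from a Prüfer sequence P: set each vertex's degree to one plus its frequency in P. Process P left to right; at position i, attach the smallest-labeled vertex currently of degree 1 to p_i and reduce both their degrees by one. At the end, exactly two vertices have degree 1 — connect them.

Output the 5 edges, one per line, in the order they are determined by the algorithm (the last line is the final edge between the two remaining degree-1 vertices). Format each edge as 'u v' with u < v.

Answer: 3 6
1 4
1 5
2 5
2 6

Derivation:
Initial degrees: {1:2, 2:2, 3:1, 4:1, 5:2, 6:2}
Step 1: smallest deg-1 vertex = 3, p_1 = 6. Add edge {3,6}. Now deg[3]=0, deg[6]=1.
Step 2: smallest deg-1 vertex = 4, p_2 = 1. Add edge {1,4}. Now deg[4]=0, deg[1]=1.
Step 3: smallest deg-1 vertex = 1, p_3 = 5. Add edge {1,5}. Now deg[1]=0, deg[5]=1.
Step 4: smallest deg-1 vertex = 5, p_4 = 2. Add edge {2,5}. Now deg[5]=0, deg[2]=1.
Final: two remaining deg-1 vertices are 2, 6. Add edge {2,6}.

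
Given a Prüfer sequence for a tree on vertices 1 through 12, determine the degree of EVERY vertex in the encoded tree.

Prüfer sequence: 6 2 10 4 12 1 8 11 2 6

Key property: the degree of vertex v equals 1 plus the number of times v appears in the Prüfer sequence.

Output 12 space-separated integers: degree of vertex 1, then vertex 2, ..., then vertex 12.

p_1 = 6: count[6] becomes 1
p_2 = 2: count[2] becomes 1
p_3 = 10: count[10] becomes 1
p_4 = 4: count[4] becomes 1
p_5 = 12: count[12] becomes 1
p_6 = 1: count[1] becomes 1
p_7 = 8: count[8] becomes 1
p_8 = 11: count[11] becomes 1
p_9 = 2: count[2] becomes 2
p_10 = 6: count[6] becomes 2
Degrees (1 + count): deg[1]=1+1=2, deg[2]=1+2=3, deg[3]=1+0=1, deg[4]=1+1=2, deg[5]=1+0=1, deg[6]=1+2=3, deg[7]=1+0=1, deg[8]=1+1=2, deg[9]=1+0=1, deg[10]=1+1=2, deg[11]=1+1=2, deg[12]=1+1=2

Answer: 2 3 1 2 1 3 1 2 1 2 2 2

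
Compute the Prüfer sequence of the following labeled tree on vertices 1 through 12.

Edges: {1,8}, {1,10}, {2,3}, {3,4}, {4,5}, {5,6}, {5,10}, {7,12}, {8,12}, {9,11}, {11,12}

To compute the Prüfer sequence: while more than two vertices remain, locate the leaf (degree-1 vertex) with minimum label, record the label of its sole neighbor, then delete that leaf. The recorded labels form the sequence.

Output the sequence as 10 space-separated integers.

Answer: 3 4 5 5 10 12 11 1 8 12

Derivation:
Step 1: leaves = {2,6,7,9}. Remove smallest leaf 2, emit neighbor 3.
Step 2: leaves = {3,6,7,9}. Remove smallest leaf 3, emit neighbor 4.
Step 3: leaves = {4,6,7,9}. Remove smallest leaf 4, emit neighbor 5.
Step 4: leaves = {6,7,9}. Remove smallest leaf 6, emit neighbor 5.
Step 5: leaves = {5,7,9}. Remove smallest leaf 5, emit neighbor 10.
Step 6: leaves = {7,9,10}. Remove smallest leaf 7, emit neighbor 12.
Step 7: leaves = {9,10}. Remove smallest leaf 9, emit neighbor 11.
Step 8: leaves = {10,11}. Remove smallest leaf 10, emit neighbor 1.
Step 9: leaves = {1,11}. Remove smallest leaf 1, emit neighbor 8.
Step 10: leaves = {8,11}. Remove smallest leaf 8, emit neighbor 12.
Done: 2 vertices remain (11, 12). Sequence = [3 4 5 5 10 12 11 1 8 12]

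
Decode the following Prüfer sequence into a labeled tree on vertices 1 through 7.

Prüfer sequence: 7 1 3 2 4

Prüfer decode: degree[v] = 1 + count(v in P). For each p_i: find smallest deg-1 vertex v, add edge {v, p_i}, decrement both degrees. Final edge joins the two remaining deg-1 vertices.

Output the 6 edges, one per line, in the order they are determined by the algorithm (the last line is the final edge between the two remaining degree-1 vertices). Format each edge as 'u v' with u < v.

Initial degrees: {1:2, 2:2, 3:2, 4:2, 5:1, 6:1, 7:2}
Step 1: smallest deg-1 vertex = 5, p_1 = 7. Add edge {5,7}. Now deg[5]=0, deg[7]=1.
Step 2: smallest deg-1 vertex = 6, p_2 = 1. Add edge {1,6}. Now deg[6]=0, deg[1]=1.
Step 3: smallest deg-1 vertex = 1, p_3 = 3. Add edge {1,3}. Now deg[1]=0, deg[3]=1.
Step 4: smallest deg-1 vertex = 3, p_4 = 2. Add edge {2,3}. Now deg[3]=0, deg[2]=1.
Step 5: smallest deg-1 vertex = 2, p_5 = 4. Add edge {2,4}. Now deg[2]=0, deg[4]=1.
Final: two remaining deg-1 vertices are 4, 7. Add edge {4,7}.

Answer: 5 7
1 6
1 3
2 3
2 4
4 7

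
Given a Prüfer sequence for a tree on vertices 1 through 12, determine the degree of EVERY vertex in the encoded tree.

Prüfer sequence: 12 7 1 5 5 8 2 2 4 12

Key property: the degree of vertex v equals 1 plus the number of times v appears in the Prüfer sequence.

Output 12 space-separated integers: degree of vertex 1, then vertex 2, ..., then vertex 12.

Answer: 2 3 1 2 3 1 2 2 1 1 1 3

Derivation:
p_1 = 12: count[12] becomes 1
p_2 = 7: count[7] becomes 1
p_3 = 1: count[1] becomes 1
p_4 = 5: count[5] becomes 1
p_5 = 5: count[5] becomes 2
p_6 = 8: count[8] becomes 1
p_7 = 2: count[2] becomes 1
p_8 = 2: count[2] becomes 2
p_9 = 4: count[4] becomes 1
p_10 = 12: count[12] becomes 2
Degrees (1 + count): deg[1]=1+1=2, deg[2]=1+2=3, deg[3]=1+0=1, deg[4]=1+1=2, deg[5]=1+2=3, deg[6]=1+0=1, deg[7]=1+1=2, deg[8]=1+1=2, deg[9]=1+0=1, deg[10]=1+0=1, deg[11]=1+0=1, deg[12]=1+2=3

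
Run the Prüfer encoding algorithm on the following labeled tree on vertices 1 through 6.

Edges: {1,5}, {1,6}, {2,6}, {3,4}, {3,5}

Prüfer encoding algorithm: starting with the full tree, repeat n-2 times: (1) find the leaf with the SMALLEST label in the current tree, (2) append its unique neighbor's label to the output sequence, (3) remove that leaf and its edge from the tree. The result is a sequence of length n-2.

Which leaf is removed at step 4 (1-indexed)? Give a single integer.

Step 1: current leaves = {2,4}. Remove leaf 2 (neighbor: 6).
Step 2: current leaves = {4,6}. Remove leaf 4 (neighbor: 3).
Step 3: current leaves = {3,6}. Remove leaf 3 (neighbor: 5).
Step 4: current leaves = {5,6}. Remove leaf 5 (neighbor: 1).

Answer: 5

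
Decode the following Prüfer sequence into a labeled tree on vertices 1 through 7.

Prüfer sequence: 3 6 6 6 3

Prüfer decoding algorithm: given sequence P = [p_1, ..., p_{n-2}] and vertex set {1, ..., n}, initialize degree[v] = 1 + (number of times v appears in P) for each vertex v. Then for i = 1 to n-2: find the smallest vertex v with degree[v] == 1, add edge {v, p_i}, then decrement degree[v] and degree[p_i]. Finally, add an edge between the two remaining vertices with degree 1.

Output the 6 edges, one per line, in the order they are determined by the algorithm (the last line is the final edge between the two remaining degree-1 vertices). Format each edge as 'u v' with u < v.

Initial degrees: {1:1, 2:1, 3:3, 4:1, 5:1, 6:4, 7:1}
Step 1: smallest deg-1 vertex = 1, p_1 = 3. Add edge {1,3}. Now deg[1]=0, deg[3]=2.
Step 2: smallest deg-1 vertex = 2, p_2 = 6. Add edge {2,6}. Now deg[2]=0, deg[6]=3.
Step 3: smallest deg-1 vertex = 4, p_3 = 6. Add edge {4,6}. Now deg[4]=0, deg[6]=2.
Step 4: smallest deg-1 vertex = 5, p_4 = 6. Add edge {5,6}. Now deg[5]=0, deg[6]=1.
Step 5: smallest deg-1 vertex = 6, p_5 = 3. Add edge {3,6}. Now deg[6]=0, deg[3]=1.
Final: two remaining deg-1 vertices are 3, 7. Add edge {3,7}.

Answer: 1 3
2 6
4 6
5 6
3 6
3 7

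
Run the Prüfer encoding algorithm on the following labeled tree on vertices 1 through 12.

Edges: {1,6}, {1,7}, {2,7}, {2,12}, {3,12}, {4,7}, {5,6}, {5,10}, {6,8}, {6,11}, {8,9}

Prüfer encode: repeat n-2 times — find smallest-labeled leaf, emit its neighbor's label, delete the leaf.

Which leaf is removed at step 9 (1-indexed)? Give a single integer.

Step 1: current leaves = {3,4,9,10,11}. Remove leaf 3 (neighbor: 12).
Step 2: current leaves = {4,9,10,11,12}. Remove leaf 4 (neighbor: 7).
Step 3: current leaves = {9,10,11,12}. Remove leaf 9 (neighbor: 8).
Step 4: current leaves = {8,10,11,12}. Remove leaf 8 (neighbor: 6).
Step 5: current leaves = {10,11,12}. Remove leaf 10 (neighbor: 5).
Step 6: current leaves = {5,11,12}. Remove leaf 5 (neighbor: 6).
Step 7: current leaves = {11,12}. Remove leaf 11 (neighbor: 6).
Step 8: current leaves = {6,12}. Remove leaf 6 (neighbor: 1).
Step 9: current leaves = {1,12}. Remove leaf 1 (neighbor: 7).

Answer: 1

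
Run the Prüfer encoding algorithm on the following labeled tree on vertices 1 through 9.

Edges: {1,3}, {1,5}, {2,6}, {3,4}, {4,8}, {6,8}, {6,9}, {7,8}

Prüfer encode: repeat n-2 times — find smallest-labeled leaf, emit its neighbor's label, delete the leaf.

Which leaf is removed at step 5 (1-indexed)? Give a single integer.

Step 1: current leaves = {2,5,7,9}. Remove leaf 2 (neighbor: 6).
Step 2: current leaves = {5,7,9}. Remove leaf 5 (neighbor: 1).
Step 3: current leaves = {1,7,9}. Remove leaf 1 (neighbor: 3).
Step 4: current leaves = {3,7,9}. Remove leaf 3 (neighbor: 4).
Step 5: current leaves = {4,7,9}. Remove leaf 4 (neighbor: 8).

Answer: 4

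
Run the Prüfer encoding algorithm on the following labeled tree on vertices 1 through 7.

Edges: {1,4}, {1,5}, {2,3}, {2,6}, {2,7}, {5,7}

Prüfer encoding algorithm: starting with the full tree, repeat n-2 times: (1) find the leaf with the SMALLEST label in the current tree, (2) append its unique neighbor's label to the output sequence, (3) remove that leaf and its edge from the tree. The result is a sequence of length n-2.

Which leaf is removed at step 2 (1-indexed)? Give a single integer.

Step 1: current leaves = {3,4,6}. Remove leaf 3 (neighbor: 2).
Step 2: current leaves = {4,6}. Remove leaf 4 (neighbor: 1).

Answer: 4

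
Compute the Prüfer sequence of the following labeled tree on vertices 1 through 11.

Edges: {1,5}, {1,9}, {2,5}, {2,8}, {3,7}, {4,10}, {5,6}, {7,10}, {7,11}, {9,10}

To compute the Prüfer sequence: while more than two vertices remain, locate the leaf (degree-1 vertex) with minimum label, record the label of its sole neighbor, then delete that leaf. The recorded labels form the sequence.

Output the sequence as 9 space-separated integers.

Answer: 7 10 5 2 5 1 9 10 7

Derivation:
Step 1: leaves = {3,4,6,8,11}. Remove smallest leaf 3, emit neighbor 7.
Step 2: leaves = {4,6,8,11}. Remove smallest leaf 4, emit neighbor 10.
Step 3: leaves = {6,8,11}. Remove smallest leaf 6, emit neighbor 5.
Step 4: leaves = {8,11}. Remove smallest leaf 8, emit neighbor 2.
Step 5: leaves = {2,11}. Remove smallest leaf 2, emit neighbor 5.
Step 6: leaves = {5,11}. Remove smallest leaf 5, emit neighbor 1.
Step 7: leaves = {1,11}. Remove smallest leaf 1, emit neighbor 9.
Step 8: leaves = {9,11}. Remove smallest leaf 9, emit neighbor 10.
Step 9: leaves = {10,11}. Remove smallest leaf 10, emit neighbor 7.
Done: 2 vertices remain (7, 11). Sequence = [7 10 5 2 5 1 9 10 7]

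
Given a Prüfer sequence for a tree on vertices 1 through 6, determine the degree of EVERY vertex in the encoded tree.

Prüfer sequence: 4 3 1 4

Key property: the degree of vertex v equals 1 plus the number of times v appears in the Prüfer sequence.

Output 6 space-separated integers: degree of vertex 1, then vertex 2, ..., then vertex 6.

p_1 = 4: count[4] becomes 1
p_2 = 3: count[3] becomes 1
p_3 = 1: count[1] becomes 1
p_4 = 4: count[4] becomes 2
Degrees (1 + count): deg[1]=1+1=2, deg[2]=1+0=1, deg[3]=1+1=2, deg[4]=1+2=3, deg[5]=1+0=1, deg[6]=1+0=1

Answer: 2 1 2 3 1 1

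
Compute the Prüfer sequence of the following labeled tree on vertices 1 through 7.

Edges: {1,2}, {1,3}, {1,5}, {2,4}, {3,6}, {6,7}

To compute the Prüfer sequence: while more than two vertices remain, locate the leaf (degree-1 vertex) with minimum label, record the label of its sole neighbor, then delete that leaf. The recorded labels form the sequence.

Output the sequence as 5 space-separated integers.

Answer: 2 1 1 3 6

Derivation:
Step 1: leaves = {4,5,7}. Remove smallest leaf 4, emit neighbor 2.
Step 2: leaves = {2,5,7}. Remove smallest leaf 2, emit neighbor 1.
Step 3: leaves = {5,7}. Remove smallest leaf 5, emit neighbor 1.
Step 4: leaves = {1,7}. Remove smallest leaf 1, emit neighbor 3.
Step 5: leaves = {3,7}. Remove smallest leaf 3, emit neighbor 6.
Done: 2 vertices remain (6, 7). Sequence = [2 1 1 3 6]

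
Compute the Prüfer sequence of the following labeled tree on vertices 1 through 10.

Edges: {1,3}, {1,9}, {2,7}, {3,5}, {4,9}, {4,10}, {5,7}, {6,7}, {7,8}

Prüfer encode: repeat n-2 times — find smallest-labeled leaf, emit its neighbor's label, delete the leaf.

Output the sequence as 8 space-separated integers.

Step 1: leaves = {2,6,8,10}. Remove smallest leaf 2, emit neighbor 7.
Step 2: leaves = {6,8,10}. Remove smallest leaf 6, emit neighbor 7.
Step 3: leaves = {8,10}. Remove smallest leaf 8, emit neighbor 7.
Step 4: leaves = {7,10}. Remove smallest leaf 7, emit neighbor 5.
Step 5: leaves = {5,10}. Remove smallest leaf 5, emit neighbor 3.
Step 6: leaves = {3,10}. Remove smallest leaf 3, emit neighbor 1.
Step 7: leaves = {1,10}. Remove smallest leaf 1, emit neighbor 9.
Step 8: leaves = {9,10}. Remove smallest leaf 9, emit neighbor 4.
Done: 2 vertices remain (4, 10). Sequence = [7 7 7 5 3 1 9 4]

Answer: 7 7 7 5 3 1 9 4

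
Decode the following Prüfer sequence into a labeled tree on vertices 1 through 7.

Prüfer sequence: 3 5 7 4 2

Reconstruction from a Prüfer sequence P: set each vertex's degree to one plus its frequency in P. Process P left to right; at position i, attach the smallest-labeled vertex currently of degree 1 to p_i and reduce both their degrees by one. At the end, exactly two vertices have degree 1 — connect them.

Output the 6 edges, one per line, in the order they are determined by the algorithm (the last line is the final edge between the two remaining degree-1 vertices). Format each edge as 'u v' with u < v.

Initial degrees: {1:1, 2:2, 3:2, 4:2, 5:2, 6:1, 7:2}
Step 1: smallest deg-1 vertex = 1, p_1 = 3. Add edge {1,3}. Now deg[1]=0, deg[3]=1.
Step 2: smallest deg-1 vertex = 3, p_2 = 5. Add edge {3,5}. Now deg[3]=0, deg[5]=1.
Step 3: smallest deg-1 vertex = 5, p_3 = 7. Add edge {5,7}. Now deg[5]=0, deg[7]=1.
Step 4: smallest deg-1 vertex = 6, p_4 = 4. Add edge {4,6}. Now deg[6]=0, deg[4]=1.
Step 5: smallest deg-1 vertex = 4, p_5 = 2. Add edge {2,4}. Now deg[4]=0, deg[2]=1.
Final: two remaining deg-1 vertices are 2, 7. Add edge {2,7}.

Answer: 1 3
3 5
5 7
4 6
2 4
2 7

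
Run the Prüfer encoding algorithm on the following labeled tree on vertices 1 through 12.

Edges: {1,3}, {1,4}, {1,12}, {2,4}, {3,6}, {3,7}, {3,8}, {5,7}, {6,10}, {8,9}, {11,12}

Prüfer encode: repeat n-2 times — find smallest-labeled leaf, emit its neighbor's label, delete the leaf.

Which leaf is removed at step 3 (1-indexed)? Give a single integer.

Step 1: current leaves = {2,5,9,10,11}. Remove leaf 2 (neighbor: 4).
Step 2: current leaves = {4,5,9,10,11}. Remove leaf 4 (neighbor: 1).
Step 3: current leaves = {5,9,10,11}. Remove leaf 5 (neighbor: 7).

Answer: 5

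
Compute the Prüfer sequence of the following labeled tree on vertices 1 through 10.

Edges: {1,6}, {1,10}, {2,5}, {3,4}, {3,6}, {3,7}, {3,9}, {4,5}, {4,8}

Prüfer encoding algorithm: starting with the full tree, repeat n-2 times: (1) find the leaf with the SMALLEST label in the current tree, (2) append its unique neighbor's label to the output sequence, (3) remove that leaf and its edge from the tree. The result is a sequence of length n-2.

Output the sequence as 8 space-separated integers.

Step 1: leaves = {2,7,8,9,10}. Remove smallest leaf 2, emit neighbor 5.
Step 2: leaves = {5,7,8,9,10}. Remove smallest leaf 5, emit neighbor 4.
Step 3: leaves = {7,8,9,10}. Remove smallest leaf 7, emit neighbor 3.
Step 4: leaves = {8,9,10}. Remove smallest leaf 8, emit neighbor 4.
Step 5: leaves = {4,9,10}. Remove smallest leaf 4, emit neighbor 3.
Step 6: leaves = {9,10}. Remove smallest leaf 9, emit neighbor 3.
Step 7: leaves = {3,10}. Remove smallest leaf 3, emit neighbor 6.
Step 8: leaves = {6,10}. Remove smallest leaf 6, emit neighbor 1.
Done: 2 vertices remain (1, 10). Sequence = [5 4 3 4 3 3 6 1]

Answer: 5 4 3 4 3 3 6 1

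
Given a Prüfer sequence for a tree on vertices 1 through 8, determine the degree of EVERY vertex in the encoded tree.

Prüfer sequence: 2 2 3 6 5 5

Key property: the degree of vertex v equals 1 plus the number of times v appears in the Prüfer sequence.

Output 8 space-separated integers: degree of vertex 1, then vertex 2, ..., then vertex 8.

Answer: 1 3 2 1 3 2 1 1

Derivation:
p_1 = 2: count[2] becomes 1
p_2 = 2: count[2] becomes 2
p_3 = 3: count[3] becomes 1
p_4 = 6: count[6] becomes 1
p_5 = 5: count[5] becomes 1
p_6 = 5: count[5] becomes 2
Degrees (1 + count): deg[1]=1+0=1, deg[2]=1+2=3, deg[3]=1+1=2, deg[4]=1+0=1, deg[5]=1+2=3, deg[6]=1+1=2, deg[7]=1+0=1, deg[8]=1+0=1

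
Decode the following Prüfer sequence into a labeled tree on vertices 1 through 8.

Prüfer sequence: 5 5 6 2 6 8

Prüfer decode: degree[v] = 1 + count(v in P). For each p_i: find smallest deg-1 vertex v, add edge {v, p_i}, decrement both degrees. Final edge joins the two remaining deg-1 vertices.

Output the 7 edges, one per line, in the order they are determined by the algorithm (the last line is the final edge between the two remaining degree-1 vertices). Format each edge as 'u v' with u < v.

Initial degrees: {1:1, 2:2, 3:1, 4:1, 5:3, 6:3, 7:1, 8:2}
Step 1: smallest deg-1 vertex = 1, p_1 = 5. Add edge {1,5}. Now deg[1]=0, deg[5]=2.
Step 2: smallest deg-1 vertex = 3, p_2 = 5. Add edge {3,5}. Now deg[3]=0, deg[5]=1.
Step 3: smallest deg-1 vertex = 4, p_3 = 6. Add edge {4,6}. Now deg[4]=0, deg[6]=2.
Step 4: smallest deg-1 vertex = 5, p_4 = 2. Add edge {2,5}. Now deg[5]=0, deg[2]=1.
Step 5: smallest deg-1 vertex = 2, p_5 = 6. Add edge {2,6}. Now deg[2]=0, deg[6]=1.
Step 6: smallest deg-1 vertex = 6, p_6 = 8. Add edge {6,8}. Now deg[6]=0, deg[8]=1.
Final: two remaining deg-1 vertices are 7, 8. Add edge {7,8}.

Answer: 1 5
3 5
4 6
2 5
2 6
6 8
7 8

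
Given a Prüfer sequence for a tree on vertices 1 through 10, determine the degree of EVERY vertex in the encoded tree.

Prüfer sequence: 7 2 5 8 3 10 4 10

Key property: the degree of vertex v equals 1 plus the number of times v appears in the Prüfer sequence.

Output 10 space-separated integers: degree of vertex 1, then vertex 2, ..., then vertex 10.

p_1 = 7: count[7] becomes 1
p_2 = 2: count[2] becomes 1
p_3 = 5: count[5] becomes 1
p_4 = 8: count[8] becomes 1
p_5 = 3: count[3] becomes 1
p_6 = 10: count[10] becomes 1
p_7 = 4: count[4] becomes 1
p_8 = 10: count[10] becomes 2
Degrees (1 + count): deg[1]=1+0=1, deg[2]=1+1=2, deg[3]=1+1=2, deg[4]=1+1=2, deg[5]=1+1=2, deg[6]=1+0=1, deg[7]=1+1=2, deg[8]=1+1=2, deg[9]=1+0=1, deg[10]=1+2=3

Answer: 1 2 2 2 2 1 2 2 1 3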